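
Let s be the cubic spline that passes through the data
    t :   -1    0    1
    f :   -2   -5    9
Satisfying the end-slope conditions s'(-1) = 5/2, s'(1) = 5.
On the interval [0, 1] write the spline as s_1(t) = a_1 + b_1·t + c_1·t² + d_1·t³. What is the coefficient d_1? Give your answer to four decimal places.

With σ_i denoting the second derivative at x_i, h_i = 1, 1, and Δ_i = (y_(i+1) − y_i)/h_i = -3, 14:
  1·σ_0 + 4·σ_1 + 1·σ_2 = 6(Δ_1 - Δ_0) = 102
Clamped end conditions give two more equations: 2h_0·σ_0 + h_0·σ_1 = 6(Δ_0 - s'(-1)) = -33 and h_1·σ_1 + 2h_1·σ_2 = 6(s'(1) - Δ_1) = -54.
Solving the tridiagonal system: σ_0 = -163/4, σ_1 = 97/2, σ_2 = -205/4.
On [0, 1], with s_1(t) = a_1 + b_1·t + c_1·t² + d_1·t³: c_1 = σ_1/2 = 97/4, d_1 = (σ_2 - σ_1)/(6h_1) = -133/8, b_1 = Δ_1 - h_1(2σ_1 + σ_2)/6 = 51/8.

-16.6250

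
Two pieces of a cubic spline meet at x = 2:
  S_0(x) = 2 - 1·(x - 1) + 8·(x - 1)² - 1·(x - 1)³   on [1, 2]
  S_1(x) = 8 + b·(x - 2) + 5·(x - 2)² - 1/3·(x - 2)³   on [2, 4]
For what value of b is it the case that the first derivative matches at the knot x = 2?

S_0'(x) = -1 + 16·(x - 1) - 3·(x - 1)², so S_0'(2) = 12. On the right, S_1'(2) = b, so b = 12.

12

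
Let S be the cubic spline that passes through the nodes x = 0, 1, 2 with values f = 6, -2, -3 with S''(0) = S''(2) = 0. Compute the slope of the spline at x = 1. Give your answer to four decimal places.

-4.5000

Put M_i = S'' at the i-th knot. Here h = (1, 1) and Δ = (-8, -1), so the interior equations h_(i-1)·M_(i-1) + 2(h_(i-1)+h_i)·M_i + h_i·M_(i+1) = 6(Δ_i − Δ_(i-1)) read
  1·M_0 + 4·M_1 + 1·M_2 = 6(Δ_1 - Δ_0) = 42
Natural end conditions: M_0 = M_2 = 0.
Hence M_0 = 0, M_1 = 21/2, M_2 = 0.
On [1, 2], S'(x) = b_1 + 2c_1·(x - 1) + 3d_1·(x - 1)² with b_1 = Δ_1 - h_1(2M_1 + M_2)/6 = -9/2, c_1 = M_1/2 = 21/4, d_1 = (M_2 - M_1)/(6h_1) = -7/4. So S'(1) = -9/2.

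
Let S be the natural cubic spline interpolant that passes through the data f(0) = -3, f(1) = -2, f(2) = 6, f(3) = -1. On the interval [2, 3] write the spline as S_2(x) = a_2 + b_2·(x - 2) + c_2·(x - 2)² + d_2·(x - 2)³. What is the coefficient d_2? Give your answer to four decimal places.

Let σ_i = S''(x_i). Step sizes h_i = 1, 1, 1; slopes of the chords Δ_i = (y_(i+1) - y_i)/h_i = 1, 8, -7.
  1·σ_0 + 4·σ_1 + 1·σ_2 = 6(Δ_1 - Δ_0) = 42
  1·σ_1 + 4·σ_2 + 1·σ_3 = 6(Δ_2 - Δ_1) = -90
Natural end conditions: σ_0 = σ_3 = 0.
Solving the tridiagonal system: σ_0 = 0, σ_1 = 86/5, σ_2 = -134/5, σ_3 = 0.
On [2, 3], with S_2(x) = a_2 + b_2·(x - 2) + c_2·(x - 2)² + d_2·(x - 2)³: c_2 = σ_2/2 = -67/5, d_2 = (σ_3 - σ_2)/(6h_2) = 67/15, b_2 = Δ_2 - h_2(2σ_2 + σ_3)/6 = 29/15.

4.4667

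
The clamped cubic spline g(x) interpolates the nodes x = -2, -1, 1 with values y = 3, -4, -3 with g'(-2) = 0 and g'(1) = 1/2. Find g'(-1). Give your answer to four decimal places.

Put M_i = g'' at the i-th knot. Here h = (1, 2) and Δ = (-7, 1/2), so the interior equations h_(i-1)·M_(i-1) + 2(h_(i-1)+h_i)·M_i + h_i·M_(i+1) = 6(Δ_i − Δ_(i-1)) read
  1·M_0 + 6·M_1 + 2·M_2 = 6(Δ_1 - Δ_0) = 45
Clamped end conditions give two more equations: 2h_0·M_0 + h_0·M_1 = 6(Δ_0 - g'(-2)) = -42 and h_1·M_1 + 2h_1·M_2 = 6(g'(1) - Δ_1) = 0.
Solving: M_0 = -85/3, M_1 = 44/3, M_2 = -22/3.
On [-1, 1], g'(x) = b_1 + 2c_1·(x + 1) + 3d_1·(x + 1)² with b_1 = Δ_1 - h_1(2M_1 + M_2)/6 = -41/6, c_1 = M_1/2 = 22/3, d_1 = (M_2 - M_1)/(6h_1) = -11/6. So g'(-1) = -41/6.

-6.8333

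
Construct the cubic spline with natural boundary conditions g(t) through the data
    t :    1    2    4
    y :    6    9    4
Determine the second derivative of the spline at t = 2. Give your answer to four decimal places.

-5.5000

Put M_i = g'' at the i-th knot. Here h = (1, 2) and Δ = (3, -5/2), so the interior equations h_(i-1)·M_(i-1) + 2(h_(i-1)+h_i)·M_i + h_i·M_(i+1) = 6(Δ_i − Δ_(i-1)) read
  1·M_0 + 6·M_1 + 2·M_2 = 6(Δ_1 - Δ_0) = -33
Natural end conditions: M_0 = M_2 = 0.
Solving the tridiagonal system: M_0 = 0, M_1 = -11/2, M_2 = 0.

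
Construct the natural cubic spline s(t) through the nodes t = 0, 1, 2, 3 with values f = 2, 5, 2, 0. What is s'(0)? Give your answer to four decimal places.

Put M_i = s'' at the i-th knot. Here h = (1, 1, 1) and Δ = (3, -3, -2), so the interior equations h_(i-1)·M_(i-1) + 2(h_(i-1)+h_i)·M_i + h_i·M_(i+1) = 6(Δ_i − Δ_(i-1)) read
  1·M_0 + 4·M_1 + 1·M_2 = 6(Δ_1 - Δ_0) = -36
  1·M_1 + 4·M_2 + 1·M_3 = 6(Δ_2 - Δ_1) = 6
Natural end conditions: M_0 = M_3 = 0.
Forward elimination and back-substitution give M_0 = 0, M_1 = -10, M_2 = 4, M_3 = 0.
On [0, 1], s'(t) = b_0 + 2c_0·t + 3d_0·t² with b_0 = Δ_0 - h_0(2M_0 + M_1)/6 = 14/3, c_0 = M_0/2 = 0, d_0 = (M_1 - M_0)/(6h_0) = -5/3. So s'(0) = 14/3.

4.6667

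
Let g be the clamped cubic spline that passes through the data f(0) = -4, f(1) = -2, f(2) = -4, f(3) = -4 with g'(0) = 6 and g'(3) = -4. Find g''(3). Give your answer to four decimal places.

Put M_i = g'' at the i-th knot. Here h = (1, 1, 1) and Δ = (2, -2, 0), so the interior equations h_(i-1)·M_(i-1) + 2(h_(i-1)+h_i)·M_i + h_i·M_(i+1) = 6(Δ_i − Δ_(i-1)) read
  1·M_0 + 4·M_1 + 1·M_2 = 6(Δ_1 - Δ_0) = -24
  1·M_1 + 4·M_2 + 1·M_3 = 6(Δ_2 - Δ_1) = 12
Clamped end conditions give two more equations: 2h_0·M_0 + h_0·M_1 = 6(Δ_0 - g'(0)) = -24 and h_2·M_2 + 2h_2·M_3 = 6(g'(3) - Δ_2) = -24.
Solving: M_0 = -136/15, M_1 = -88/15, M_2 = 128/15, M_3 = -244/15.

-16.2667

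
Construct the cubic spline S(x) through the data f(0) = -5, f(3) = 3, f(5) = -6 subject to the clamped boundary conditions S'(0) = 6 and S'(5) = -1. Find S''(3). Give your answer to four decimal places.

-5.8000

Put σ_i = S'' at the i-th knot. Here h = (3, 2) and Δ = (8/3, -9/2), so the interior equations h_(i-1)·σ_(i-1) + 2(h_(i-1)+h_i)·σ_i + h_i·σ_(i+1) = 6(Δ_i − Δ_(i-1)) read
  3·σ_0 + 10·σ_1 + 2·σ_2 = 6(Δ_1 - Δ_0) = -43
Clamped end conditions give two more equations: 2h_0·σ_0 + h_0·σ_1 = 6(Δ_0 - S'(0)) = -20 and h_1·σ_1 + 2h_1·σ_2 = 6(S'(5) - Δ_1) = 21.
Solving the tridiagonal system: σ_0 = -13/30, σ_1 = -29/5, σ_2 = 163/20.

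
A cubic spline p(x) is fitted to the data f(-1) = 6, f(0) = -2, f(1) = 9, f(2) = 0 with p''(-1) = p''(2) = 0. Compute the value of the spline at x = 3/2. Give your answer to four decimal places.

With M_i denoting the second derivative at x_i, h_i = 1, 1, 1, and Δ_i = (y_(i+1) − y_i)/h_i = -8, 11, -9:
  1·M_0 + 4·M_1 + 1·M_2 = 6(Δ_1 - Δ_0) = 114
  1·M_1 + 4·M_2 + 1·M_3 = 6(Δ_2 - Δ_1) = -120
Natural end conditions: M_0 = M_3 = 0.
Forward elimination and back-substitution give M_0 = 0, M_1 = 192/5, M_2 = -198/5, M_3 = 0.
On [1, 2], p(x) = 9 + 21/5·(x - 1) - 99/5·(x - 1)² + 33/5·(x - 1)³.
With (x - 1) = 1/2: p(3/2) = 279/40.

6.9750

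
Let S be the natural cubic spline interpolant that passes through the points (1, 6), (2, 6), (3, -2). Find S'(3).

-10

Put M_i = S'' at the i-th knot. Here h = (1, 1) and Δ = (0, -8), so the interior equations h_(i-1)·M_(i-1) + 2(h_(i-1)+h_i)·M_i + h_i·M_(i+1) = 6(Δ_i − Δ_(i-1)) read
  1·M_0 + 4·M_1 + 1·M_2 = 6(Δ_1 - Δ_0) = -48
Natural end conditions: M_0 = M_2 = 0.
Forward elimination and back-substitution give M_0 = 0, M_1 = -12, M_2 = 0.
On [2, 3], S'(t) = b_1 + 2c_1·(t - 2) + 3d_1·(t - 2)² with b_1 = Δ_1 - h_1(2M_1 + M_2)/6 = -4, c_1 = M_1/2 = -6, d_1 = (M_2 - M_1)/(6h_1) = 2. So S'(3) = -10.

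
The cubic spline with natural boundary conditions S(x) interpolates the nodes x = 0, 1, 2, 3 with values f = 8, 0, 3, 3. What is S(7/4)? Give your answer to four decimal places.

Let σ_i = S''(x_i). Step sizes h_i = 1, 1, 1; slopes of the chords Δ_i = (y_(i+1) - y_i)/h_i = -8, 3, 0.
  1·σ_0 + 4·σ_1 + 1·σ_2 = 6(Δ_1 - Δ_0) = 66
  1·σ_1 + 4·σ_2 + 1·σ_3 = 6(Δ_2 - Δ_1) = -18
Natural end conditions: σ_0 = σ_3 = 0.
Solving the tridiagonal system: σ_0 = 0, σ_1 = 94/5, σ_2 = -46/5, σ_3 = 0.
On [1, 2], S(x) = 0 - 26/15·(x - 1) + 47/5·(x - 1)² - 14/3·(x - 1)³.
With (x - 1) = 3/4: S(7/4) = 323/160.

2.0188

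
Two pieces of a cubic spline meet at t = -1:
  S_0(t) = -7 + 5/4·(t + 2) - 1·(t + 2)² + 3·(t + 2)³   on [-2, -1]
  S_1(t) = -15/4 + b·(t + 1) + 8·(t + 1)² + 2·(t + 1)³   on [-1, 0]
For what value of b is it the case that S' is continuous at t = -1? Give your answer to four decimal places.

8.2500

S_0'(t) = 5/4 - 2·(t + 2) + 9·(t + 2)², so S_0'(-1) = 33/4. On the right, S_1'(-1) = b, so b = 33/4.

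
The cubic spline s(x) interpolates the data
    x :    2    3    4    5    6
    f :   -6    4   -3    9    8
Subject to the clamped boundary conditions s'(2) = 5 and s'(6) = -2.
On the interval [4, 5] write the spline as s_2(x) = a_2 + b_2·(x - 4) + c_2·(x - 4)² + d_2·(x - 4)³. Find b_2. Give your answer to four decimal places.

1.5000

Put M_i = s'' at the i-th knot. Here h = (1, 1, 1, 1) and Δ = (10, -7, 12, -1), so the interior equations h_(i-1)·M_(i-1) + 2(h_(i-1)+h_i)·M_i + h_i·M_(i+1) = 6(Δ_i − Δ_(i-1)) read
  1·M_0 + 4·M_1 + 1·M_2 = 6(Δ_1 - Δ_0) = -102
  1·M_1 + 4·M_2 + 1·M_3 = 6(Δ_2 - Δ_1) = 114
  1·M_2 + 4·M_3 + 1·M_4 = 6(Δ_3 - Δ_2) = -78
Clamped end conditions give two more equations: 2h_0·M_0 + h_0·M_1 = 6(Δ_0 - s'(2)) = 30 and h_3·M_3 + 2h_3·M_4 = 6(s'(6) - Δ_3) = -6.
Forward elimination and back-substitution give M_0 = 155/4, M_1 = -95/2, M_2 = 197/4, M_3 = -71/2, M_4 = 59/4.
On [4, 5], with s_2(x) = a_2 + b_2·(x - 4) + c_2·(x - 4)² + d_2·(x - 4)³: c_2 = M_2/2 = 197/8, d_2 = (M_3 - M_2)/(6h_2) = -113/8, b_2 = Δ_2 - h_2(2M_2 + M_3)/6 = 3/2.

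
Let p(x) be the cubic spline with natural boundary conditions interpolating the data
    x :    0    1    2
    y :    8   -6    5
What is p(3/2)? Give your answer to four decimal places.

-2.8438

Put M_i = p'' at the i-th knot. Here h = (1, 1) and Δ = (-14, 11), so the interior equations h_(i-1)·M_(i-1) + 2(h_(i-1)+h_i)·M_i + h_i·M_(i+1) = 6(Δ_i − Δ_(i-1)) read
  1·M_0 + 4·M_1 + 1·M_2 = 6(Δ_1 - Δ_0) = 150
Natural end conditions: M_0 = M_2 = 0.
Solving the tridiagonal system: M_0 = 0, M_1 = 75/2, M_2 = 0.
On [1, 2], p(x) = -6 - 3/2·(x - 1) + 75/4·(x - 1)² - 25/4·(x - 1)³.
With (x - 1) = 1/2: p(3/2) = -91/32.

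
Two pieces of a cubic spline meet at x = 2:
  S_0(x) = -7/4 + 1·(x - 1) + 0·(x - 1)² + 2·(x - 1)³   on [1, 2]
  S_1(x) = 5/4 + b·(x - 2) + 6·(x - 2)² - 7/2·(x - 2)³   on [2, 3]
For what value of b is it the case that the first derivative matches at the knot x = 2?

7

S_0'(x) = 1 + 0·(x - 1) + 6·(x - 1)², so S_0'(2) = 7. On the right, S_1'(2) = b, so b = 7.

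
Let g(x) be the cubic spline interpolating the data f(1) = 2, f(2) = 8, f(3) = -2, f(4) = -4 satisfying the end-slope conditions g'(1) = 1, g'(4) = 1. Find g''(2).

-38

With M_i denoting the second derivative at x_i, h_i = 1, 1, 1, and Δ_i = (y_(i+1) − y_i)/h_i = 6, -10, -2:
  1·M_0 + 4·M_1 + 1·M_2 = 6(Δ_1 - Δ_0) = -96
  1·M_1 + 4·M_2 + 1·M_3 = 6(Δ_2 - Δ_1) = 48
Clamped end conditions give two more equations: 2h_0·M_0 + h_0·M_1 = 6(Δ_0 - g'(1)) = 30 and h_2·M_2 + 2h_2·M_3 = 6(g'(4) - Δ_2) = 18.
Hence M_0 = 34, M_1 = -38, M_2 = 22, M_3 = -2.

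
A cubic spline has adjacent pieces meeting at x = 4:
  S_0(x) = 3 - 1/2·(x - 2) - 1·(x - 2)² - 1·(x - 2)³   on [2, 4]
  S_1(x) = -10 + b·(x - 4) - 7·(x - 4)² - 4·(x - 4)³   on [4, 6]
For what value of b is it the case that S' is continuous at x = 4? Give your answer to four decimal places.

S_0'(x) = -1/2 - 2·(x - 2) - 3·(x - 2)², so S_0'(4) = -33/2. On the right, S_1'(4) = b, so b = -33/2.

-16.5000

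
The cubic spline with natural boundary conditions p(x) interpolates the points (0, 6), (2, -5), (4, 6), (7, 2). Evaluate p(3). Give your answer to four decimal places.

-0.4276

Write M_i for p''(x_i). With h_i = 2, 2, 3 and divided differences Δ_i = -11/2, 11/2, -4/3, the continuity of p' gives the tridiagonal system
  2·M_0 + 8·M_1 + 2·M_2 = 6(Δ_1 - Δ_0) = 66
  2·M_1 + 10·M_2 + 3·M_3 = 6(Δ_2 - Δ_1) = -41
Natural end conditions: M_0 = M_3 = 0.
Solving the tridiagonal system: M_0 = 0, M_1 = 371/38, M_2 = -115/19, M_3 = 0.
On [2, 4], p(x) = -5 + 115/114·(x - 2) + 371/76·(x - 2)² - 601/456·(x - 2)³.
With (x - 2) = 1: p(3) = -65/152.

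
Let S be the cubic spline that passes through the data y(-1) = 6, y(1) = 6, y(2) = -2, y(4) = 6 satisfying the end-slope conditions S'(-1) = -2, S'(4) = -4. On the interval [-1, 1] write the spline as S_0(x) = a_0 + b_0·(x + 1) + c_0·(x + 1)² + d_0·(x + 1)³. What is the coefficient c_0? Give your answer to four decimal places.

Write σ_i for S''(x_i). With h_i = 2, 1, 2 and divided differences Δ_i = 0, -8, 4, the continuity of S' gives the tridiagonal system
  2·σ_0 + 6·σ_1 + 1·σ_2 = 6(Δ_1 - Δ_0) = -48
  1·σ_1 + 6·σ_2 + 2·σ_3 = 6(Δ_2 - Δ_1) = 72
Clamped end conditions give two more equations: 2h_0·σ_0 + h_0·σ_1 = 6(Δ_0 - S'(-1)) = 12 and h_2·σ_2 + 2h_2·σ_3 = 6(S'(4) - Δ_2) = -48.
Hence σ_0 = 85/8, σ_1 = -61/4, σ_2 = 89/4, σ_3 = -185/8.
On [-1, 1], with S_0(x) = a_0 + b_0·(x + 1) + c_0·(x + 1)² + d_0·(x + 1)³: c_0 = σ_0/2 = 85/16, d_0 = (σ_1 - σ_0)/(6h_0) = -69/32, b_0 = Δ_0 - h_0(2σ_0 + σ_1)/6 = -2.

5.3125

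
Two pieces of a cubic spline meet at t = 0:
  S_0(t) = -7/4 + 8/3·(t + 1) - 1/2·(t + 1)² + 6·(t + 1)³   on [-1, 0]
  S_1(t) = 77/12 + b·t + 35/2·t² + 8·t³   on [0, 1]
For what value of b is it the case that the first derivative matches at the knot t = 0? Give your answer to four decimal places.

19.6667

S_0'(t) = 8/3 - 1·(t + 1) + 18·(t + 1)², so S_0'(0) = 59/3. On the right, S_1'(0) = b, so b = 59/3.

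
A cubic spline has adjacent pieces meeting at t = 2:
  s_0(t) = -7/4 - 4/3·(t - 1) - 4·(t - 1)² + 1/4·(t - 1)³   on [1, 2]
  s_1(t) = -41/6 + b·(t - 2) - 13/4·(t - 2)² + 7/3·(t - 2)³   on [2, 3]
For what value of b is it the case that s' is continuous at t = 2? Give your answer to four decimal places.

-8.5833

s_0'(t) = -4/3 - 8·(t - 1) + 3/4·(t - 1)², so s_0'(2) = -103/12. On the right, s_1'(2) = b, so b = -103/12.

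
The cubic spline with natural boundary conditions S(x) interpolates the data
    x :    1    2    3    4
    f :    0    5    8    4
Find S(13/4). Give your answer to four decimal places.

Let σ_i = S''(x_i). Step sizes h_i = 1, 1, 1; slopes of the chords Δ_i = (y_(i+1) - y_i)/h_i = 5, 3, -4.
  1·σ_0 + 4·σ_1 + 1·σ_2 = 6(Δ_1 - Δ_0) = -12
  1·σ_1 + 4·σ_2 + 1·σ_3 = 6(Δ_2 - Δ_1) = -42
Natural end conditions: σ_0 = σ_3 = 0.
Forward elimination and back-substitution give σ_0 = 0, σ_1 = -2/5, σ_2 = -52/5, σ_3 = 0.
On [3, 4], S(x) = 8 - 8/15·(x - 3) - 26/5·(x - 3)² + 26/15·(x - 3)³.
With (x - 3) = 1/4: S(13/4) = 1211/160.

7.5688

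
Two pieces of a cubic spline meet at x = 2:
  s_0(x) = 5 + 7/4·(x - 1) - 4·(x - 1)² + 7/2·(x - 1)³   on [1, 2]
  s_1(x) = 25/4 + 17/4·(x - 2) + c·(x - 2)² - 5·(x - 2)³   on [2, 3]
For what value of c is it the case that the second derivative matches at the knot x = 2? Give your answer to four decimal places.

s_0''(x) = -8 + 21·(x - 1), so s_0''(2) = 13. On the right, s_1''(2) = 2c, so c = 13/2.

6.5000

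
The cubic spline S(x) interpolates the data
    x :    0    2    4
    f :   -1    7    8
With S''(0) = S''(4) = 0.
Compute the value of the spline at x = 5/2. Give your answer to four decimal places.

With σ_i denoting the second derivative at x_i, h_i = 2, 2, and Δ_i = (y_(i+1) − y_i)/h_i = 4, 1/2:
  2·σ_0 + 8·σ_1 + 2·σ_2 = 6(Δ_1 - Δ_0) = -21
Natural end conditions: σ_0 = σ_2 = 0.
Hence σ_0 = 0, σ_1 = -21/8, σ_2 = 0.
On [2, 4], S(x) = 7 + 9/4·(x - 2) - 21/16·(x - 2)² + 7/32·(x - 2)³.
With (x - 2) = 1/2: S(5/2) = 2003/256.

7.8242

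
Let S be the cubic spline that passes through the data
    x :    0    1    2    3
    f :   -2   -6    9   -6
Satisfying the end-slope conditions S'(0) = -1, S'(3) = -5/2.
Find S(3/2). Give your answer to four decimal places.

Put σ_i = S'' at the i-th knot. Here h = (1, 1, 1) and Δ = (-4, 15, -15), so the interior equations h_(i-1)·σ_(i-1) + 2(h_(i-1)+h_i)·σ_i + h_i·σ_(i+1) = 6(Δ_i − Δ_(i-1)) read
  1·σ_0 + 4·σ_1 + 1·σ_2 = 6(Δ_1 - Δ_0) = 114
  1·σ_1 + 4·σ_2 + 1·σ_3 = 6(Δ_2 - Δ_1) = -180
Clamped end conditions give two more equations: 2h_0·σ_0 + h_0·σ_1 = 6(Δ_0 - S'(0)) = -18 and h_2·σ_2 + 2h_2·σ_3 = 6(S'(3) - Δ_2) = 75.
Hence σ_0 = -189/5, σ_1 = 288/5, σ_2 = -393/5, σ_3 = 384/5.
On [1, 2], S(x) = -6 + 89/10·(x - 1) + 144/5·(x - 1)² - 227/10·(x - 1)³.
With (x - 1) = 1/2: S(3/2) = 45/16.

2.8125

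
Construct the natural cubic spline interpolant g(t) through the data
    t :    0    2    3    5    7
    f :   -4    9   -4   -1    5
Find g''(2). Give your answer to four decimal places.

Write σ_i for g''(x_i). With h_i = 2, 1, 2, 2 and divided differences Δ_i = 13/2, -13, 3/2, 3, the continuity of g' gives the tridiagonal system
  2·σ_0 + 6·σ_1 + 1·σ_2 = 6(Δ_1 - Δ_0) = -117
  1·σ_1 + 6·σ_2 + 2·σ_3 = 6(Δ_2 - Δ_1) = 87
  2·σ_2 + 8·σ_3 + 2·σ_4 = 6(Δ_3 - Δ_2) = 9
Natural end conditions: σ_0 = σ_4 = 0.
Forward elimination and back-substitution give σ_0 = 0, σ_1 = -2913/128, σ_2 = 1251/64, σ_3 = -963/256, σ_4 = 0.

-22.7578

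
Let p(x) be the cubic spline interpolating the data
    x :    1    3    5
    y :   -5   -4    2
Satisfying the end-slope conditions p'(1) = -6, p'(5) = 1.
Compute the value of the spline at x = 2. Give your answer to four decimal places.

Write M_i for p''(x_i). With h_i = 2, 2 and divided differences Δ_i = 1/2, 3, the continuity of p' gives the tridiagonal system
  2·M_0 + 8·M_1 + 2·M_2 = 6(Δ_1 - Δ_0) = 15
Clamped end conditions give two more equations: 2h_0·M_0 + h_0·M_1 = 6(Δ_0 - p'(1)) = 39 and h_1·M_1 + 2h_1·M_2 = 6(p'(5) - Δ_1) = -12.
Forward elimination and back-substitution give M_0 = 77/8, M_1 = 1/4, M_2 = -25/8.
On [1, 3], p(x) = -5 - 6·(x - 1) + 77/16·(x - 1)² - 25/32·(x - 1)³.
With (x - 1) = 1: p(2) = -223/32.

-6.9688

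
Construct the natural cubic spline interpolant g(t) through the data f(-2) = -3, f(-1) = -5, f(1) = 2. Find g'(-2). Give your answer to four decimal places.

-2.9167

Let M_i = g''(x_i). Step sizes h_i = 1, 2; slopes of the chords Δ_i = (y_(i+1) - y_i)/h_i = -2, 7/2.
  1·M_0 + 6·M_1 + 2·M_2 = 6(Δ_1 - Δ_0) = 33
Natural end conditions: M_0 = M_2 = 0.
Forward elimination and back-substitution give M_0 = 0, M_1 = 11/2, M_2 = 0.
On [-2, -1], g'(t) = b_0 + 2c_0·(t + 2) + 3d_0·(t + 2)² with b_0 = Δ_0 - h_0(2M_0 + M_1)/6 = -35/12, c_0 = M_0/2 = 0, d_0 = (M_1 - M_0)/(6h_0) = 11/12. So g'(-2) = -35/12.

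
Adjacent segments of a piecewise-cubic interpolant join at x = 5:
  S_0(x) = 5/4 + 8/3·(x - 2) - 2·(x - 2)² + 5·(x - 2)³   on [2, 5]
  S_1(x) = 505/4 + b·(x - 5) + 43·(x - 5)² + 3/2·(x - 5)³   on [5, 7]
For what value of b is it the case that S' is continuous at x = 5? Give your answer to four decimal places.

125.6667

S_0'(x) = 8/3 - 4·(x - 2) + 15·(x - 2)², so S_0'(5) = 377/3. On the right, S_1'(5) = b, so b = 377/3.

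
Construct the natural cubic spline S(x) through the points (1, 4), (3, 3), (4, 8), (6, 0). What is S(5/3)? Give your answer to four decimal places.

With M_i denoting the second derivative at x_i, h_i = 2, 1, 2, and Δ_i = (y_(i+1) − y_i)/h_i = -1/2, 5, -4:
  2·M_0 + 6·M_1 + 1·M_2 = 6(Δ_1 - Δ_0) = 33
  1·M_1 + 6·M_2 + 2·M_3 = 6(Δ_2 - Δ_1) = -54
Natural end conditions: M_0 = M_3 = 0.
Solving the tridiagonal system: M_0 = 0, M_1 = 36/5, M_2 = -51/5, M_3 = 0.
On [1, 3], S(x) = 4 - 29/10·(x - 1) + 0·(x - 1)² + 3/5·(x - 1)³.
With (x - 1) = 2/3: S(5/3) = 101/45.

2.2444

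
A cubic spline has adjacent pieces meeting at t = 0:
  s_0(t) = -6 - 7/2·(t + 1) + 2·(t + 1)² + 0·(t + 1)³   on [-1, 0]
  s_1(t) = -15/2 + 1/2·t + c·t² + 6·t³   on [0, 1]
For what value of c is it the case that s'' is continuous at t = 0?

s_0''(t) = 4 + 0·(t + 1), so s_0''(0) = 4. On the right, s_1''(0) = 2c, so c = 2.

2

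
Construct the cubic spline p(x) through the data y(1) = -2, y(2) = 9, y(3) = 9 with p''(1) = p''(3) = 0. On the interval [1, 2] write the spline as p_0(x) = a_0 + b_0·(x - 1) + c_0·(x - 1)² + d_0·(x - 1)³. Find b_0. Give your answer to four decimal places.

Write M_i for p''(x_i). With h_i = 1, 1 and divided differences Δ_i = 11, 0, the continuity of p' gives the tridiagonal system
  1·M_0 + 4·M_1 + 1·M_2 = 6(Δ_1 - Δ_0) = -66
Natural end conditions: M_0 = M_2 = 0.
Solving the tridiagonal system: M_0 = 0, M_1 = -33/2, M_2 = 0.
On [1, 2], with p_0(x) = a_0 + b_0·(x - 1) + c_0·(x - 1)² + d_0·(x - 1)³: c_0 = M_0/2 = 0, d_0 = (M_1 - M_0)/(6h_0) = -11/4, b_0 = Δ_0 - h_0(2M_0 + M_1)/6 = 55/4.

13.7500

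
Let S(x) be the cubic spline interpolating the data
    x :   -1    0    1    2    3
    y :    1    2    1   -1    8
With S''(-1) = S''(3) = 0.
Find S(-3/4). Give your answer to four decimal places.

With σ_i denoting the second derivative at x_i, h_i = 1, 1, 1, 1, and Δ_i = (y_(i+1) − y_i)/h_i = 1, -1, -2, 9:
  1·σ_0 + 4·σ_1 + 1·σ_2 = 6(Δ_1 - Δ_0) = -12
  1·σ_1 + 4·σ_2 + 1·σ_3 = 6(Δ_2 - Δ_1) = -6
  1·σ_2 + 4·σ_3 + 1·σ_4 = 6(Δ_3 - Δ_2) = 66
Natural end conditions: σ_0 = σ_4 = 0.
Solving the tridiagonal system: σ_0 = 0, σ_1 = -45/28, σ_2 = -39/7, σ_3 = 501/28, σ_4 = 0.
On [-1, 0], S(x) = 1 + 71/56·(x + 1) + 0·(x + 1)² - 15/56·(x + 1)³.
With (x + 1) = 1/4: S(-3/4) = 4705/3584.

1.3128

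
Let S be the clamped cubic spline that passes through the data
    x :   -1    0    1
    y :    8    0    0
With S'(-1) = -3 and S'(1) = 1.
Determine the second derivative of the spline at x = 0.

20

Let M_i = S''(x_i). Step sizes h_i = 1, 1; slopes of the chords Δ_i = (y_(i+1) - y_i)/h_i = -8, 0.
  1·M_0 + 4·M_1 + 1·M_2 = 6(Δ_1 - Δ_0) = 48
Clamped end conditions give two more equations: 2h_0·M_0 + h_0·M_1 = 6(Δ_0 - S'(-1)) = -30 and h_1·M_1 + 2h_1·M_2 = 6(S'(1) - Δ_1) = 6.
Hence M_0 = -25, M_1 = 20, M_2 = -7.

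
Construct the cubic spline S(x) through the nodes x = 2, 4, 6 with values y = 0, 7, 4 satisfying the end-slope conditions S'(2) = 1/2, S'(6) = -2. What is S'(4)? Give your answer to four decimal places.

1.8750

Put M_i = S'' at the i-th knot. Here h = (2, 2) and Δ = (7/2, -3/2), so the interior equations h_(i-1)·M_(i-1) + 2(h_(i-1)+h_i)·M_i + h_i·M_(i+1) = 6(Δ_i − Δ_(i-1)) read
  2·M_0 + 8·M_1 + 2·M_2 = 6(Δ_1 - Δ_0) = -30
Clamped end conditions give two more equations: 2h_0·M_0 + h_0·M_1 = 6(Δ_0 - S'(2)) = 18 and h_1·M_1 + 2h_1·M_2 = 6(S'(6) - Δ_1) = -3.
Forward elimination and back-substitution give M_0 = 61/8, M_1 = -25/4, M_2 = 19/8.
On [4, 6], S'(x) = b_1 + 2c_1·(x - 4) + 3d_1·(x - 4)² with b_1 = Δ_1 - h_1(2M_1 + M_2)/6 = 15/8, c_1 = M_1/2 = -25/8, d_1 = (M_2 - M_1)/(6h_1) = 23/32. So S'(4) = 15/8.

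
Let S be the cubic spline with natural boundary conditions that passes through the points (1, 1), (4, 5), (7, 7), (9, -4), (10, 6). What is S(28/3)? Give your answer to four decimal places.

-1.7841

Put σ_i = S'' at the i-th knot. Here h = (3, 3, 2, 1) and Δ = (4/3, 2/3, -11/2, 10), so the interior equations h_(i-1)·σ_(i-1) + 2(h_(i-1)+h_i)·σ_i + h_i·σ_(i+1) = 6(Δ_i − Δ_(i-1)) read
  3·σ_0 + 12·σ_1 + 3·σ_2 = 6(Δ_1 - Δ_0) = -4
  3·σ_1 + 10·σ_2 + 2·σ_3 = 6(Δ_2 - Δ_1) = -37
  2·σ_2 + 6·σ_3 + 1·σ_4 = 6(Δ_3 - Δ_2) = 93
Natural end conditions: σ_0 = σ_4 = 0.
Solving: σ_0 = 0, σ_1 = 500/309, σ_2 = -804/103, σ_3 = 3729/206, σ_4 = 0.
On [9, 10], S(x) = -4 + 817/206·(x - 9) + 3729/412·(x - 9)² - 1243/412·(x - 9)³.
With (x - 9) = 1/3: S(28/3) = -9923/5562.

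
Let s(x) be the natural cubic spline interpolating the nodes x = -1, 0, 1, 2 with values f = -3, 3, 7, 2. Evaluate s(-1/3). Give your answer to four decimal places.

0.9753

Write M_i for s''(x_i). With h_i = 1, 1, 1 and divided differences Δ_i = 6, 4, -5, the continuity of s' gives the tridiagonal system
  1·M_0 + 4·M_1 + 1·M_2 = 6(Δ_1 - Δ_0) = -12
  1·M_1 + 4·M_2 + 1·M_3 = 6(Δ_2 - Δ_1) = -54
Natural end conditions: M_0 = M_3 = 0.
Forward elimination and back-substitution give M_0 = 0, M_1 = 2/5, M_2 = -68/5, M_3 = 0.
On [-1, 0], s(x) = -3 + 89/15·(x + 1) + 0·(x + 1)² + 1/15·(x + 1)³.
With (x + 1) = 2/3: s(-1/3) = 79/81.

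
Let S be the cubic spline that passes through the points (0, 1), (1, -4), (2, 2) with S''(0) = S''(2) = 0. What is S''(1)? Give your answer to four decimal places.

16.5000

Write σ_i for S''(x_i). With h_i = 1, 1 and divided differences Δ_i = -5, 6, the continuity of S' gives the tridiagonal system
  1·σ_0 + 4·σ_1 + 1·σ_2 = 6(Δ_1 - Δ_0) = 66
Natural end conditions: σ_0 = σ_2 = 0.
Solving: σ_0 = 0, σ_1 = 33/2, σ_2 = 0.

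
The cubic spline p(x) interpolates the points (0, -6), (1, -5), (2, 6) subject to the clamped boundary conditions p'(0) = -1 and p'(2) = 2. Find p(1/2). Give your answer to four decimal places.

Write M_i for p''(x_i). With h_i = 1, 1 and divided differences Δ_i = 1, 11, the continuity of p' gives the tridiagonal system
  1·M_0 + 4·M_1 + 1·M_2 = 6(Δ_1 - Δ_0) = 60
Clamped end conditions give two more equations: 2h_0·M_0 + h_0·M_1 = 6(Δ_0 - p'(0)) = 12 and h_1·M_1 + 2h_1·M_2 = 6(p'(2) - Δ_1) = -54.
Solving: M_0 = -15/2, M_1 = 27, M_2 = -81/2.
On [0, 1], p(x) = -6 - 1·x - 15/4·x² + 23/4·x³.
With x = 1/2: p(1/2) = -215/32.

-6.7188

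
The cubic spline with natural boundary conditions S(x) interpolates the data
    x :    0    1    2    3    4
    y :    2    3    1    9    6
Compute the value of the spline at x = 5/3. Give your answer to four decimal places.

0.7460

With M_i denoting the second derivative at x_i, h_i = 1, 1, 1, 1, and Δ_i = (y_(i+1) − y_i)/h_i = 1, -2, 8, -3:
  1·M_0 + 4·M_1 + 1·M_2 = 6(Δ_1 - Δ_0) = -18
  1·M_1 + 4·M_2 + 1·M_3 = 6(Δ_2 - Δ_1) = 60
  1·M_2 + 4·M_3 + 1·M_4 = 6(Δ_3 - Δ_2) = -66
Natural end conditions: M_0 = M_4 = 0.
Solving: M_0 = 0, M_1 = -72/7, M_2 = 162/7, M_3 = -156/7, M_4 = 0.
On [1, 2], S(x) = 3 - 17/7·(x - 1) - 36/7·(x - 1)² + 39/7·(x - 1)³.
With (x - 1) = 2/3: S(5/3) = 47/63.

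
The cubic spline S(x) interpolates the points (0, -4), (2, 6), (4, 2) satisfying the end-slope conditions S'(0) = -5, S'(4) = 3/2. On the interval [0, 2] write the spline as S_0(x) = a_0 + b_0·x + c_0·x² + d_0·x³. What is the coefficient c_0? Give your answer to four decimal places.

10.9375

Let M_i = S''(x_i). Step sizes h_i = 2, 2; slopes of the chords Δ_i = (y_(i+1) - y_i)/h_i = 5, -2.
  2·M_0 + 8·M_1 + 2·M_2 = 6(Δ_1 - Δ_0) = -42
Clamped end conditions give two more equations: 2h_0·M_0 + h_0·M_1 = 6(Δ_0 - S'(0)) = 60 and h_1·M_1 + 2h_1·M_2 = 6(S'(4) - Δ_1) = 21.
Forward elimination and back-substitution give M_0 = 175/8, M_1 = -55/4, M_2 = 97/8.
On [0, 2], with S_0(x) = a_0 + b_0·x + c_0·x² + d_0·x³: c_0 = M_0/2 = 175/16, d_0 = (M_1 - M_0)/(6h_0) = -95/32, b_0 = Δ_0 - h_0(2M_0 + M_1)/6 = -5.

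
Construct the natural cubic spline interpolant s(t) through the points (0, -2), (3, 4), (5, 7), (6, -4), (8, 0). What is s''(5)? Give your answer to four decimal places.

Let m_i = s''(x_i). Step sizes h_i = 3, 2, 1, 2; slopes of the chords Δ_i = (y_(i+1) - y_i)/h_i = 2, 3/2, -11, 2.
  3·m_0 + 10·m_1 + 2·m_2 = 6(Δ_1 - Δ_0) = -3
  2·m_1 + 6·m_2 + 1·m_3 = 6(Δ_2 - Δ_1) = -75
  1·m_2 + 6·m_3 + 2·m_4 = 6(Δ_3 - Δ_2) = 78
Natural end conditions: m_0 = m_4 = 0.
Solving the tridiagonal system: m_0 = 0, m_1 = 951/326, m_2 = -2622/163, m_3 = 2556/163, m_4 = 0.

-16.0859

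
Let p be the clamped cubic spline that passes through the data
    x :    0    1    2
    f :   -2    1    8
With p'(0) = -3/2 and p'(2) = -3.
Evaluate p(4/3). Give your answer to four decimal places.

With m_i denoting the second derivative at x_i, h_i = 1, 1, and Δ_i = (y_(i+1) − y_i)/h_i = 3, 7:
  1·m_0 + 4·m_1 + 1·m_2 = 6(Δ_1 - Δ_0) = 24
Clamped end conditions give two more equations: 2h_0·m_0 + h_0·m_1 = 6(Δ_0 - p'(0)) = 27 and h_1·m_1 + 2h_1·m_2 = 6(p'(2) - Δ_1) = -60.
Solving: m_0 = 27/4, m_1 = 27/2, m_2 = -147/4.
On [1, 2], p(x) = 1 + 69/8·(x - 1) + 27/4·(x - 1)² - 67/8·(x - 1)³.
With (x - 1) = 1/3: p(4/3) = 233/54.

4.3148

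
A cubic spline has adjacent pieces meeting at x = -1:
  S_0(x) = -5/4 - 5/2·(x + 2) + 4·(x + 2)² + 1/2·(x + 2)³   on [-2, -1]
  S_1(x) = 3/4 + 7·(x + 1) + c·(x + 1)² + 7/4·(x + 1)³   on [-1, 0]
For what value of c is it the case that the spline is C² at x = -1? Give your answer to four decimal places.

5.5000

S_0''(x) = 8 + 3·(x + 2), so S_0''(-1) = 11. On the right, S_1''(-1) = 2c, so c = 11/2.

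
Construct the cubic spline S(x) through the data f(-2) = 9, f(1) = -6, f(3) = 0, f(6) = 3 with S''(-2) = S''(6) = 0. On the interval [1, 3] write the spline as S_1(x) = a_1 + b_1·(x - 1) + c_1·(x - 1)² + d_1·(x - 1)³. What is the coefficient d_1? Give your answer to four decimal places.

With M_i denoting the second derivative at x_i, h_i = 3, 2, 3, and Δ_i = (y_(i+1) − y_i)/h_i = -5, 3, 1:
  3·M_0 + 10·M_1 + 2·M_2 = 6(Δ_1 - Δ_0) = 48
  2·M_1 + 10·M_2 + 3·M_3 = 6(Δ_2 - Δ_1) = -12
Natural end conditions: M_0 = M_3 = 0.
Forward elimination and back-substitution give M_0 = 0, M_1 = 21/4, M_2 = -9/4, M_3 = 0.
On [1, 3], with S_1(x) = a_1 + b_1·(x - 1) + c_1·(x - 1)² + d_1·(x - 1)³: c_1 = M_1/2 = 21/8, d_1 = (M_2 - M_1)/(6h_1) = -5/8, b_1 = Δ_1 - h_1(2M_1 + M_2)/6 = 1/4.

-0.6250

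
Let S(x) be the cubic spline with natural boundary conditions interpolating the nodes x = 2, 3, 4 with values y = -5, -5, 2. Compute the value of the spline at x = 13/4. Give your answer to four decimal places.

-3.8242

Write M_i for S''(x_i). With h_i = 1, 1 and divided differences Δ_i = 0, 7, the continuity of S' gives the tridiagonal system
  1·M_0 + 4·M_1 + 1·M_2 = 6(Δ_1 - Δ_0) = 42
Natural end conditions: M_0 = M_2 = 0.
Hence M_0 = 0, M_1 = 21/2, M_2 = 0.
On [3, 4], S(x) = -5 + 7/2·(x - 3) + 21/4·(x - 3)² - 7/4·(x - 3)³.
With (x - 3) = 1/4: S(13/4) = -979/256.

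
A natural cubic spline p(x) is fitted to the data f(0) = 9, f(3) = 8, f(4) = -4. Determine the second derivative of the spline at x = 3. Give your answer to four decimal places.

-8.7500

Let σ_i = p''(x_i). Step sizes h_i = 3, 1; slopes of the chords Δ_i = (y_(i+1) - y_i)/h_i = -1/3, -12.
  3·σ_0 + 8·σ_1 + 1·σ_2 = 6(Δ_1 - Δ_0) = -70
Natural end conditions: σ_0 = σ_2 = 0.
Solving the tridiagonal system: σ_0 = 0, σ_1 = -35/4, σ_2 = 0.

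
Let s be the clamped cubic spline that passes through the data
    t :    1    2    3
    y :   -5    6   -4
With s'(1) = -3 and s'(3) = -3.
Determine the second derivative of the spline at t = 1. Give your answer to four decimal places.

Let M_i = s''(x_i). Step sizes h_i = 1, 1; slopes of the chords Δ_i = (y_(i+1) - y_i)/h_i = 11, -10.
  1·M_0 + 4·M_1 + 1·M_2 = 6(Δ_1 - Δ_0) = -126
Clamped end conditions give two more equations: 2h_0·M_0 + h_0·M_1 = 6(Δ_0 - s'(1)) = 84 and h_1·M_1 + 2h_1·M_2 = 6(s'(3) - Δ_1) = 42.
Solving the tridiagonal system: M_0 = 147/2, M_1 = -63, M_2 = 105/2.

73.5000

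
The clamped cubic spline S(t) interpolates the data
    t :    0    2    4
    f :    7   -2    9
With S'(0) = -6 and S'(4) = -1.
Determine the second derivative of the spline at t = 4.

-16

Put M_i = S'' at the i-th knot. Here h = (2, 2) and Δ = (-9/2, 11/2), so the interior equations h_(i-1)·M_(i-1) + 2(h_(i-1)+h_i)·M_i + h_i·M_(i+1) = 6(Δ_i − Δ_(i-1)) read
  2·M_0 + 8·M_1 + 2·M_2 = 6(Δ_1 - Δ_0) = 60
Clamped end conditions give two more equations: 2h_0·M_0 + h_0·M_1 = 6(Δ_0 - S'(0)) = 9 and h_1·M_1 + 2h_1·M_2 = 6(S'(4) - Δ_1) = -39.
Hence M_0 = -4, M_1 = 25/2, M_2 = -16.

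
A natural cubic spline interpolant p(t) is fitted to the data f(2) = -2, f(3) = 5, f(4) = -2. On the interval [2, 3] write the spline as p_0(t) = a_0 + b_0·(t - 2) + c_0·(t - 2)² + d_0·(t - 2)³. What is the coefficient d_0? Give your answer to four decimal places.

-3.5000

Write m_i for p''(x_i). With h_i = 1, 1 and divided differences Δ_i = 7, -7, the continuity of p' gives the tridiagonal system
  1·m_0 + 4·m_1 + 1·m_2 = 6(Δ_1 - Δ_0) = -84
Natural end conditions: m_0 = m_2 = 0.
Forward elimination and back-substitution give m_0 = 0, m_1 = -21, m_2 = 0.
On [2, 3], with p_0(t) = a_0 + b_0·(t - 2) + c_0·(t - 2)² + d_0·(t - 2)³: c_0 = m_0/2 = 0, d_0 = (m_1 - m_0)/(6h_0) = -7/2, b_0 = Δ_0 - h_0(2m_0 + m_1)/6 = 21/2.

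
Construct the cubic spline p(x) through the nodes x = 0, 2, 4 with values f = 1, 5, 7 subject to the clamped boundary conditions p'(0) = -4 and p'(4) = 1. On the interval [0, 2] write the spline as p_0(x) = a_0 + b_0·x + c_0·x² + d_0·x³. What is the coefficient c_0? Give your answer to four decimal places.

5.5000

With σ_i denoting the second derivative at x_i, h_i = 2, 2, and Δ_i = (y_(i+1) − y_i)/h_i = 2, 1:
  2·σ_0 + 8·σ_1 + 2·σ_2 = 6(Δ_1 - Δ_0) = -6
Clamped end conditions give two more equations: 2h_0·σ_0 + h_0·σ_1 = 6(Δ_0 - p'(0)) = 36 and h_1·σ_1 + 2h_1·σ_2 = 6(p'(4) - Δ_1) = 0.
Hence σ_0 = 11, σ_1 = -4, σ_2 = 2.
On [0, 2], with p_0(x) = a_0 + b_0·x + c_0·x² + d_0·x³: c_0 = σ_0/2 = 11/2, d_0 = (σ_1 - σ_0)/(6h_0) = -5/4, b_0 = Δ_0 - h_0(2σ_0 + σ_1)/6 = -4.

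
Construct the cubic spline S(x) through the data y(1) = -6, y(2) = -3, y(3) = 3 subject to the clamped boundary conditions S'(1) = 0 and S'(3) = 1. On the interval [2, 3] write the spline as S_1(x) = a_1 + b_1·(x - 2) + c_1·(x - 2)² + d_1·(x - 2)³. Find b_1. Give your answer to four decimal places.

6.5000

Put M_i = S'' at the i-th knot. Here h = (1, 1) and Δ = (3, 6), so the interior equations h_(i-1)·M_(i-1) + 2(h_(i-1)+h_i)·M_i + h_i·M_(i+1) = 6(Δ_i − Δ_(i-1)) read
  1·M_0 + 4·M_1 + 1·M_2 = 6(Δ_1 - Δ_0) = 18
Clamped end conditions give two more equations: 2h_0·M_0 + h_0·M_1 = 6(Δ_0 - S'(1)) = 18 and h_1·M_1 + 2h_1·M_2 = 6(S'(3) - Δ_1) = -30.
Hence M_0 = 5, M_1 = 8, M_2 = -19.
On [2, 3], with S_1(x) = a_1 + b_1·(x - 2) + c_1·(x - 2)² + d_1·(x - 2)³: c_1 = M_1/2 = 4, d_1 = (M_2 - M_1)/(6h_1) = -9/2, b_1 = Δ_1 - h_1(2M_1 + M_2)/6 = 13/2.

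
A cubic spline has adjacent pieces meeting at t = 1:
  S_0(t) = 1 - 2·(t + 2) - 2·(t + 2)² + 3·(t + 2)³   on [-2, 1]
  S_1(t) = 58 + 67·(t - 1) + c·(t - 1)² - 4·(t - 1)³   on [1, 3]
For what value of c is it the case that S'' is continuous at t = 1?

S_0''(t) = -4 + 18·(t + 2), so S_0''(1) = 50. On the right, S_1''(1) = 2c, so c = 25.

25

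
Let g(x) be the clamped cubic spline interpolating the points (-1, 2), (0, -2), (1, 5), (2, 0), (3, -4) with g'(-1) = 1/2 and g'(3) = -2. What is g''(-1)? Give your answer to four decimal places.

-28.8036

Put M_i = g'' at the i-th knot. Here h = (1, 1, 1, 1) and Δ = (-4, 7, -5, -4), so the interior equations h_(i-1)·M_(i-1) + 2(h_(i-1)+h_i)·M_i + h_i·M_(i+1) = 6(Δ_i − Δ_(i-1)) read
  1·M_0 + 4·M_1 + 1·M_2 = 6(Δ_1 - Δ_0) = 66
  1·M_1 + 4·M_2 + 1·M_3 = 6(Δ_2 - Δ_1) = -72
  1·M_2 + 4·M_3 + 1·M_4 = 6(Δ_3 - Δ_2) = 6
Clamped end conditions give two more equations: 2h_0·M_0 + h_0·M_1 = 6(Δ_0 - g'(-1)) = -27 and h_3·M_3 + 2h_3·M_4 = 6(g'(3) - Δ_3) = 12.
Hence M_0 = -1613/56, M_1 = 857/28, M_2 = -221/8, M_3 = 221/28, M_4 = 115/56.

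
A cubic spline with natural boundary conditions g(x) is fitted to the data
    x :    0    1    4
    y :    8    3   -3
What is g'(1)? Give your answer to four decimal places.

Write M_i for g''(x_i). With h_i = 1, 3 and divided differences Δ_i = -5, -2, the continuity of g' gives the tridiagonal system
  1·M_0 + 8·M_1 + 3·M_2 = 6(Δ_1 - Δ_0) = 18
Natural end conditions: M_0 = M_2 = 0.
Hence M_0 = 0, M_1 = 9/4, M_2 = 0.
On [1, 4], g'(x) = b_1 + 2c_1·(x - 1) + 3d_1·(x - 1)² with b_1 = Δ_1 - h_1(2M_1 + M_2)/6 = -17/4, c_1 = M_1/2 = 9/8, d_1 = (M_2 - M_1)/(6h_1) = -1/8. So g'(1) = -17/4.

-4.2500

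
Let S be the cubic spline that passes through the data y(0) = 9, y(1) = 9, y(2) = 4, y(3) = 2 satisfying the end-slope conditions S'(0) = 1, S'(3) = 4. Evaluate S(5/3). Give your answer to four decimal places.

5.9333

Put M_i = S'' at the i-th knot. Here h = (1, 1, 1) and Δ = (0, -5, -2), so the interior equations h_(i-1)·M_(i-1) + 2(h_(i-1)+h_i)·M_i + h_i·M_(i+1) = 6(Δ_i − Δ_(i-1)) read
  1·M_0 + 4·M_1 + 1·M_2 = 6(Δ_1 - Δ_0) = -30
  1·M_1 + 4·M_2 + 1·M_3 = 6(Δ_2 - Δ_1) = 18
Clamped end conditions give two more equations: 2h_0·M_0 + h_0·M_1 = 6(Δ_0 - S'(0)) = -6 and h_2·M_2 + 2h_2·M_3 = 6(S'(3) - Δ_2) = 36.
Solving the tridiagonal system: M_0 = 6/5, M_1 = -42/5, M_2 = 12/5, M_3 = 84/5.
On [1, 2], S(x) = 9 - 13/5·(x - 1) - 21/5·(x - 1)² + 9/5·(x - 1)³.
With (x - 1) = 2/3: S(5/3) = 89/15.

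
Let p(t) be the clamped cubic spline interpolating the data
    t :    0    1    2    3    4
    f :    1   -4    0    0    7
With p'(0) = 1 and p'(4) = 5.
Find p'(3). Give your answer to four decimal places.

3.3571

Put m_i = p'' at the i-th knot. Here h = (1, 1, 1, 1) and Δ = (-5, 4, 0, 7), so the interior equations h_(i-1)·m_(i-1) + 2(h_(i-1)+h_i)·m_i + h_i·m_(i+1) = 6(Δ_i − Δ_(i-1)) read
  1·m_0 + 4·m_1 + 1·m_2 = 6(Δ_1 - Δ_0) = 54
  1·m_1 + 4·m_2 + 1·m_3 = 6(Δ_2 - Δ_1) = -24
  1·m_2 + 4·m_3 + 1·m_4 = 6(Δ_3 - Δ_2) = 42
Clamped end conditions give two more equations: 2h_0·m_0 + h_0·m_1 = 6(Δ_0 - p'(0)) = -36 and h_3·m_3 + 2h_3·m_4 = 6(p'(4) - Δ_3) = -12.
Hence m_0 = -215/7, m_1 = 178/7, m_2 = -17, m_3 = 130/7, m_4 = -107/7.
On [3, 4], p'(t) = b_3 + 2c_3·(t - 3) + 3d_3·(t - 3)² with b_3 = Δ_3 - h_3(2m_3 + m_4)/6 = 47/14, c_3 = m_3/2 = 65/7, d_3 = (m_4 - m_3)/(6h_3) = -79/14. So p'(3) = 47/14.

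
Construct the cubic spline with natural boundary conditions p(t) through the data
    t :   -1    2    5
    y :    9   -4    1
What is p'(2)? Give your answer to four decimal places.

-1.3333

Put M_i = p'' at the i-th knot. Here h = (3, 3) and Δ = (-13/3, 5/3), so the interior equations h_(i-1)·M_(i-1) + 2(h_(i-1)+h_i)·M_i + h_i·M_(i+1) = 6(Δ_i − Δ_(i-1)) read
  3·M_0 + 12·M_1 + 3·M_2 = 6(Δ_1 - Δ_0) = 36
Natural end conditions: M_0 = M_2 = 0.
Hence M_0 = 0, M_1 = 3, M_2 = 0.
On [2, 5], p'(t) = b_1 + 2c_1·(t - 2) + 3d_1·(t - 2)² with b_1 = Δ_1 - h_1(2M_1 + M_2)/6 = -4/3, c_1 = M_1/2 = 3/2, d_1 = (M_2 - M_1)/(6h_1) = -1/6. So p'(2) = -4/3.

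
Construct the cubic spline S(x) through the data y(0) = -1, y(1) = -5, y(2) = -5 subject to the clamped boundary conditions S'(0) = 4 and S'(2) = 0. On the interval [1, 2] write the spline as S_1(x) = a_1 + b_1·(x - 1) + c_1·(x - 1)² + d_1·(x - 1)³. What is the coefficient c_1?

Write m_i for S''(x_i). With h_i = 1, 1 and divided differences Δ_i = -4, 0, the continuity of S' gives the tridiagonal system
  1·m_0 + 4·m_1 + 1·m_2 = 6(Δ_1 - Δ_0) = 24
Clamped end conditions give two more equations: 2h_0·m_0 + h_0·m_1 = 6(Δ_0 - S'(0)) = -48 and h_1·m_1 + 2h_1·m_2 = 6(S'(2) - Δ_1) = 0.
Hence m_0 = -32, m_1 = 16, m_2 = -8.
On [1, 2], with S_1(x) = a_1 + b_1·(x - 1) + c_1·(x - 1)² + d_1·(x - 1)³: c_1 = m_1/2 = 8, d_1 = (m_2 - m_1)/(6h_1) = -4, b_1 = Δ_1 - h_1(2m_1 + m_2)/6 = -4.

8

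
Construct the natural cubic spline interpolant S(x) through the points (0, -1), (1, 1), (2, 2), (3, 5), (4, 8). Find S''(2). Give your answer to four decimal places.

3.8571

With M_i denoting the second derivative at x_i, h_i = 1, 1, 1, 1, and Δ_i = (y_(i+1) − y_i)/h_i = 2, 1, 3, 3:
  1·M_0 + 4·M_1 + 1·M_2 = 6(Δ_1 - Δ_0) = -6
  1·M_1 + 4·M_2 + 1·M_3 = 6(Δ_2 - Δ_1) = 12
  1·M_2 + 4·M_3 + 1·M_4 = 6(Δ_3 - Δ_2) = 0
Natural end conditions: M_0 = M_4 = 0.
Solving the tridiagonal system: M_0 = 0, M_1 = -69/28, M_2 = 27/7, M_3 = -27/28, M_4 = 0.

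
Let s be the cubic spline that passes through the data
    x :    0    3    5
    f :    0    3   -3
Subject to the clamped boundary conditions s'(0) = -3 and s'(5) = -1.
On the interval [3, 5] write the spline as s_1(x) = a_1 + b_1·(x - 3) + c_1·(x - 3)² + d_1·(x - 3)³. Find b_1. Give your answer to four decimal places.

-1.2000

Put M_i = s'' at the i-th knot. Here h = (3, 2) and Δ = (1, -3), so the interior equations h_(i-1)·M_(i-1) + 2(h_(i-1)+h_i)·M_i + h_i·M_(i+1) = 6(Δ_i − Δ_(i-1)) read
  3·M_0 + 10·M_1 + 2·M_2 = 6(Δ_1 - Δ_0) = -24
Clamped end conditions give two more equations: 2h_0·M_0 + h_0·M_1 = 6(Δ_0 - s'(0)) = 24 and h_1·M_1 + 2h_1·M_2 = 6(s'(5) - Δ_1) = 12.
Forward elimination and back-substitution give M_0 = 34/5, M_1 = -28/5, M_2 = 29/5.
On [3, 5], with s_1(x) = a_1 + b_1·(x - 3) + c_1·(x - 3)² + d_1·(x - 3)³: c_1 = M_1/2 = -14/5, d_1 = (M_2 - M_1)/(6h_1) = 19/20, b_1 = Δ_1 - h_1(2M_1 + M_2)/6 = -6/5.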